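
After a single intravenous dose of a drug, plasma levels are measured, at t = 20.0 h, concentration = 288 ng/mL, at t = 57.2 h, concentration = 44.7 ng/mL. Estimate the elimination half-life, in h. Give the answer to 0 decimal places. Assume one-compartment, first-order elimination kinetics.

k = ln(C₁/C₂) / (t₂ − t₁) = ln(288/44.7) / (57.2 − 20.0)
  = 1.863 / 37.20 = 0.05008 h⁻¹
t½ = ln2 / k = 0.693147 / 0.05008 = 13.84 h

14 h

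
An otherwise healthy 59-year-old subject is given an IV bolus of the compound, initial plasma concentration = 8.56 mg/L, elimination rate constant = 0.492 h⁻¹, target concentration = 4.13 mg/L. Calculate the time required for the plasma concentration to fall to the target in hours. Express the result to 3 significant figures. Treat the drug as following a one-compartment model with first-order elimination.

1.48 h

t = ln(C₀ / C) / k = ln(8.560 / 4.13) / 0.4920
  = ln(2.073) / 0.4920 = 0.7290 / 0.4920 = 1.482 h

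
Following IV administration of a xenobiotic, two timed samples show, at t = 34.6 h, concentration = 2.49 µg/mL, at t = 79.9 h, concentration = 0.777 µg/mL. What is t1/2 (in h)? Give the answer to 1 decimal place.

27.0 h

k = ln(C₁/C₂) / (t₂ − t₁) = ln(2.49/0.777) / (79.9 − 34.6)
  = 1.165 / 45.30 = 0.02572 h⁻¹
t½ = ln2 / k = 0.693147 / 0.02572 = 26.95 h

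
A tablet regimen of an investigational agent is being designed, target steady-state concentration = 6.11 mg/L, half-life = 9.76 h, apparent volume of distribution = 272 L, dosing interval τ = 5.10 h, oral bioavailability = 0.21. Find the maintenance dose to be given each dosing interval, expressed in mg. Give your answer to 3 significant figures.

2870 mg

k = ln2 / t½ = 0.693147 / 9.76 = 0.07102 h⁻¹
CL = k × Vd = 0.07102 × 272 = 19.32 L/h
At steady state, F × (Dose/τ) = Css × CL.
Dose = Css × CL × τ / F = 6.11 × 19.32 × 5.10 / 0.21 = 2867 mg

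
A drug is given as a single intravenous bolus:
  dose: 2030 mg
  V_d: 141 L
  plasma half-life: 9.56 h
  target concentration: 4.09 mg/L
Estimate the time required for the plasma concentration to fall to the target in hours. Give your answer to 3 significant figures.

C₀ = Dose / Vd = 2030 / 141 = 14.40 mg/L
k = ln2 / t½ = 0.693147 / 9.56 = 0.07250 h⁻¹
t = ln(C₀ / C) / k = ln(14.40 / 4.09) / 0.07250
  = ln(3.521) / 0.07250 = 1.259 / 0.07250 = 17.37 h

17.4 h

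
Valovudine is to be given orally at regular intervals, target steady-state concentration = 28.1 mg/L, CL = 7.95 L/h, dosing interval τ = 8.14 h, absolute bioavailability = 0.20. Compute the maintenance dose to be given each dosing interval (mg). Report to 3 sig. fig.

9090 mg

At steady state, F × (Dose/τ) = Css × CL.
Dose = Css × CL × τ / F = 28.1 × 7.950 × 8.14 / 0.20 = 9092 mg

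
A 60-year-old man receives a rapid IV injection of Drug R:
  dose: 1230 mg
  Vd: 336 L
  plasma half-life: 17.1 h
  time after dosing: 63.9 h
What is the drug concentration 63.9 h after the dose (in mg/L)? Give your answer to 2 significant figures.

0.27 mg/L

C₀ = Dose / Vd = 1230 / 336 = 3.661 mg/L
k = ln2 / t½ = 0.693147 / 17.1 = 0.04053 h⁻¹
C = C₀ · e^(−k·t) = 3.661 × e^(−0.04053 × 63.9)
  = 3.661 × 0.07503 = 0.2747 mg/L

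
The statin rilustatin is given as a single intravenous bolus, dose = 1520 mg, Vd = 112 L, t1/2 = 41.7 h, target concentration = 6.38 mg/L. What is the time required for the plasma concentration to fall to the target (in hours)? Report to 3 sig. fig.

45.4 h

C₀ = Dose / Vd = 1520 / 112 = 13.57 mg/L
k = ln2 / t½ = 0.693147 / 41.7 = 0.01662 h⁻¹
t = ln(C₀ / C) / k = ln(13.57 / 6.38) / 0.01662
  = ln(2.127) / 0.01662 = 0.7547 / 0.01662 = 45.41 h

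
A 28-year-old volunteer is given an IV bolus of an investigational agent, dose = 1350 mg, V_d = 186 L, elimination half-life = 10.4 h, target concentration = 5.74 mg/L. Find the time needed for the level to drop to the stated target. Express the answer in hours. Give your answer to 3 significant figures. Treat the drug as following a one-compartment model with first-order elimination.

3.52 h

C₀ = Dose / Vd = 1350 / 186 = 7.258 mg/L
k = ln2 / t½ = 0.693147 / 10.4 = 0.06665 h⁻¹
t = ln(C₀ / C) / k = ln(7.258 / 5.74) / 0.06665
  = ln(1.264) / 0.06665 = 0.2343 / 0.06665 = 3.515 h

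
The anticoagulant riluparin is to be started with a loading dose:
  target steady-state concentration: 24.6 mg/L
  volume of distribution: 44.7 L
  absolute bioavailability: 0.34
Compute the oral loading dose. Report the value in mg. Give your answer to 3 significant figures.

3230 mg

LD = Css × Vd / F = 24.6 × 44.7 / 0.34 = 3234 mg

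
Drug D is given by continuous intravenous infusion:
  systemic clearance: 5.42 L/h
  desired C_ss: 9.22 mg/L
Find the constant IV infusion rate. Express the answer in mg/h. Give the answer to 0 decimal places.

At steady state, infusion rate R₀ = Css × CL = 9.22 × 5.420 = 49.97 mg/h

50 mg/h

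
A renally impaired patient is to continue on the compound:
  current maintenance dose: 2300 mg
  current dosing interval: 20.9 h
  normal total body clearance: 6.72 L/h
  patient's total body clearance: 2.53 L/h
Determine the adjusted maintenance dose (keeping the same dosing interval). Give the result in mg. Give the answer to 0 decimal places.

866 mg

To keep the same average steady-state level, dosing rate must scale with clearance.
CL ratio = 2.53 / 6.72 = 0.3765
New dose (same interval) = 2300 × 0.3765 = 866.0 mg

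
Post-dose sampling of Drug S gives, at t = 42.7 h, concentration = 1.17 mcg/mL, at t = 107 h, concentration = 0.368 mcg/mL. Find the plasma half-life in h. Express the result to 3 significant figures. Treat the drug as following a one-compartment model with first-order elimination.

k = ln(C₁/C₂) / (t₂ − t₁) = ln(1.17/0.368) / (107 − 42.7)
  = 1.157 / 64.30 = 0.01799 h⁻¹
t½ = ln2 / k = 0.693147 / 0.01799 = 38.53 h

38.5 h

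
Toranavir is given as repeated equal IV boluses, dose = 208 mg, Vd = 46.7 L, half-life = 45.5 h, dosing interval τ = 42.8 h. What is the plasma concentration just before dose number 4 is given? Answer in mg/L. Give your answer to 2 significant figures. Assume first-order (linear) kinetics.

C₀ per dose = Dose / Vd = 208 / 46.7 = 4.454 mg/L
k = ln2 / t½ = 0.693147 / 45.5 = 0.01523 h⁻¹
Fraction remaining after one interval: r = e^(−kτ) = e^(−0.01523 × 42.8) = 0.5211
Before dose 4, 3 doses have been given (aged 1τ, 2τ, 3τ).
C_trough = C₀ × (r + r² + … + r^3) = C₀ × r(1−r^3)/(1−r)
        = 4.454 × 0.5211 × (1 − 0.1415) / (1 − 0.5211) = 4.161 mg/L

4.2 mg/L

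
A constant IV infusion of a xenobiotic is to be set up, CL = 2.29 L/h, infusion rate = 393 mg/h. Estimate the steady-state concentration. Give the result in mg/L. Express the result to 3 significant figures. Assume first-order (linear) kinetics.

172 mg/L

At steady state Css = R₀ / CL = 393 / 2.290 = 171.6 mg/L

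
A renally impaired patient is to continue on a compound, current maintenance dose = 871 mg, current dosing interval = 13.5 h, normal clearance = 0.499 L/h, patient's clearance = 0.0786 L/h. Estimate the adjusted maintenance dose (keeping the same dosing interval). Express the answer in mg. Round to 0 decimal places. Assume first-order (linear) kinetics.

137 mg

To keep the same average steady-state level, dosing rate must scale with clearance.
CL ratio = 0.0786 / 0.499 = 0.1575
New dose (same interval) = 871 × 0.1575 = 137.2 mg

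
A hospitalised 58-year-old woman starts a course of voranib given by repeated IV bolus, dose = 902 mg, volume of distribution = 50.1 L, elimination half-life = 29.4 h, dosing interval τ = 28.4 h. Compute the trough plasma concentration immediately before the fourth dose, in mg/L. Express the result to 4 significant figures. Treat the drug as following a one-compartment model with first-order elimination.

16.35 mg/L

C₀ per dose = Dose / Vd = 902 / 50.1 = 18.00 mg/L
k = ln2 / t½ = 0.693147 / 29.4 = 0.02358 h⁻¹
Fraction remaining after one interval: r = e^(−kτ) = e^(−0.02358 × 28.4) = 0.5119
Before dose 4, 3 doses have been given (aged 1τ, 2τ, 3τ).
C_trough = C₀ × (r + r² + … + r^3) = C₀ × r(1−r^3)/(1−r)
        = 18.00 × 0.5119 × (1 − 0.1341) / (1 − 0.5119) = 16.35 mg/L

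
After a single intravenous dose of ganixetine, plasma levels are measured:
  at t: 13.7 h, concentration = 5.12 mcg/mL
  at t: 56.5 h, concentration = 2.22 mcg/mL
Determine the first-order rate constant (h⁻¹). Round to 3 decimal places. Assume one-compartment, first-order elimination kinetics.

0.020 h⁻¹

k = ln(C₁/C₂) / (t₂ − t₁) = ln(5.12/2.22) / (56.5 − 13.7)
  = 0.8356 / 42.80 = 0.01952 h⁻¹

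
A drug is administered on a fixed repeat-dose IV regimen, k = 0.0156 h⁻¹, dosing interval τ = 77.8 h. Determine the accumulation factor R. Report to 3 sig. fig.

1.42

e^(−kτ) = e^(−0.01560 × 77.8) = 0.2971
Accumulation ratio R = 1 / (1 − e^(−kτ)) = 1 / (1 − 0.2971) = 1.423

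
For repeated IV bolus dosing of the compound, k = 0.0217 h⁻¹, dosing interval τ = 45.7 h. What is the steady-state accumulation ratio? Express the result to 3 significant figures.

1.59

e^(−kτ) = e^(−0.02170 × 45.7) = 0.3709
Accumulation ratio R = 1 / (1 − e^(−kτ)) = 1 / (1 − 0.3709) = 1.590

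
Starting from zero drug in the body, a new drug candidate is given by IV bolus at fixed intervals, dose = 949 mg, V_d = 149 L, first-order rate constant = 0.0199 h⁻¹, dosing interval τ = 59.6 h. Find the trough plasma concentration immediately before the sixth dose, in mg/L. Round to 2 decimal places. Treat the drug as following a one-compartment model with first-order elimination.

C₀ per dose = Dose / Vd = 949 / 149 = 6.369 mg/L
Fraction remaining after one interval: r = e^(−kτ) = e^(−0.01990 × 59.6) = 0.3054
Before dose 6, 5 doses have been given (aged 1τ, 2τ, 3τ, 4τ, 5τ).
C_trough = C₀ × (r + r² + … + r^5) = C₀ × r(1−r^5)/(1−r)
        = 6.369 × 0.3054 × (1 − 0.002657) / (1 − 0.3054) = 2.793 mg/L

2.79 mg/L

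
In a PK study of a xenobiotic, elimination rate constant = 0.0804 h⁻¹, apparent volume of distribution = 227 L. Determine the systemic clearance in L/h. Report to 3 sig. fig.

18.3 L/h

CL = k × Vd = 0.0804 × 227 = 18.25 L/h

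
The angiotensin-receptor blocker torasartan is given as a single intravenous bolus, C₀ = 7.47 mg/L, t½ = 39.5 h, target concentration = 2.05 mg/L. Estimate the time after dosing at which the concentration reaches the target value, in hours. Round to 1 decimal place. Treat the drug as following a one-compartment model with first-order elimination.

k = ln2 / t½ = 0.693147 / 39.5 = 0.01755 h⁻¹
t = ln(C₀ / C) / k = ln(7.470 / 2.05) / 0.01755
  = ln(3.644) / 0.01755 = 1.293 / 0.01755 = 73.68 h

73.7 h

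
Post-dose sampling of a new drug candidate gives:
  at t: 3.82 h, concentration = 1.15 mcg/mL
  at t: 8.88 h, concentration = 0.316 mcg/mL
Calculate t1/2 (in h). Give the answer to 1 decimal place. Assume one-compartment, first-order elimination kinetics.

2.7 h

k = ln(C₁/C₂) / (t₂ − t₁) = ln(1.15/0.316) / (8.88 − 3.82)
  = 1.292 / 5.060 = 0.2553 h⁻¹
t½ = ln2 / k = 0.693147 / 0.2553 = 2.715 h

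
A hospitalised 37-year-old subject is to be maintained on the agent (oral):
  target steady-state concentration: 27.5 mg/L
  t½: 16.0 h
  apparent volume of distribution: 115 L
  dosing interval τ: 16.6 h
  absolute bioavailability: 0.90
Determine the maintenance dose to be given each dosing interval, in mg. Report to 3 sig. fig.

2530 mg

k = ln2 / t½ = 0.693147 / 16.0 = 0.04332 h⁻¹
CL = k × Vd = 0.04332 × 115 = 4.982 L/h
At steady state, F × (Dose/τ) = Css × CL.
Dose = Css × CL × τ / F = 27.5 × 4.982 × 16.6 / 0.90 = 2527 mg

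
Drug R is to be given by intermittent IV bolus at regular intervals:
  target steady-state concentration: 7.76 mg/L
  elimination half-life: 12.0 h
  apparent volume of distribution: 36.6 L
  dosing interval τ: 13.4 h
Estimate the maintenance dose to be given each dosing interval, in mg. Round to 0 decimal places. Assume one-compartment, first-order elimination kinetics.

k = ln2 / t½ = 0.693147 / 12.0 = 0.05776 h⁻¹
CL = k × Vd = 0.05776 × 36.6 = 2.114 L/h
At steady state, Dose/τ = Css × CL.
Dose = Css × CL × τ = 7.76 × 2.114 × 13.4 = 219.8 mg

220 mg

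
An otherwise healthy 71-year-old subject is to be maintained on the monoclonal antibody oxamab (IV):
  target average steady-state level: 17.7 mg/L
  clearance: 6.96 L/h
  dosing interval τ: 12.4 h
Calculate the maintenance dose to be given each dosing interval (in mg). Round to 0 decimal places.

At steady state, Dose/τ = Css × CL.
Dose = Css × CL × τ = 17.7 × 6.960 × 12.4 = 1528 mg

1528 mg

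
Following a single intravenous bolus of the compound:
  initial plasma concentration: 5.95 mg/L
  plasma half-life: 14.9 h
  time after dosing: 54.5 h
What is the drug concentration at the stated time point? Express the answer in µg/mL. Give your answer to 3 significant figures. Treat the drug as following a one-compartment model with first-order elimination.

0.471 µg/mL

k = ln2 / t½ = 0.693147 / 14.9 = 0.04652 h⁻¹
C = C₀ · e^(−k·t) = 5.950 × e^(−0.04652 × 54.5)
  = 5.950 × 0.07923 = 0.4714 mg/L
(0.4714 mg/L = 0.4714 µg/mL)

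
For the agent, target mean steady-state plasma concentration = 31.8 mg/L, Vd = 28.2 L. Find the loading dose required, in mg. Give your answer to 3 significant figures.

LD = Css × Vd = 31.8 × 28.2 = 896.8 mg

897 mg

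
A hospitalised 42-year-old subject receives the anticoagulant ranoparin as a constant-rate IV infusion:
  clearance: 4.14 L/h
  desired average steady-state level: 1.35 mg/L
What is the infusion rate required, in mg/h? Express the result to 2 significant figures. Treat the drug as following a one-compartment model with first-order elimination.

At steady state, infusion rate R₀ = Css × CL = 1.35 × 4.140 = 5.589 mg/h

5.6 mg/h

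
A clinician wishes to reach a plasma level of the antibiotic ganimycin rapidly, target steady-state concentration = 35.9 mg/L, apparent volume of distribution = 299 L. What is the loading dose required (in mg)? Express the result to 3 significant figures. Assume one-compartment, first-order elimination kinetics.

10700 mg

LD = Css × Vd = 35.9 × 299 = 10730 mg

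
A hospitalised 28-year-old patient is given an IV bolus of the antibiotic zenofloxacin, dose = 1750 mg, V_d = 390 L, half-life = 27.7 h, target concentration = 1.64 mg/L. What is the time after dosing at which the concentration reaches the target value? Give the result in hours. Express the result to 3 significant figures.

40.2 h

C₀ = Dose / Vd = 1750 / 390 = 4.487 mg/L
k = ln2 / t½ = 0.693147 / 27.7 = 0.02502 h⁻¹
t = ln(C₀ / C) / k = ln(4.487 / 1.64) / 0.02502
  = ln(2.736) / 0.02502 = 1.006 / 0.02502 = 40.21 h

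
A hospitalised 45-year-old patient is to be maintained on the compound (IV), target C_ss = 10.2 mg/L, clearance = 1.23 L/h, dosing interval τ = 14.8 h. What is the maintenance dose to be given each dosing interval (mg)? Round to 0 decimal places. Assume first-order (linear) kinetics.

186 mg

At steady state, Dose/τ = Css × CL.
Dose = Css × CL × τ = 10.2 × 1.230 × 14.8 = 185.7 mg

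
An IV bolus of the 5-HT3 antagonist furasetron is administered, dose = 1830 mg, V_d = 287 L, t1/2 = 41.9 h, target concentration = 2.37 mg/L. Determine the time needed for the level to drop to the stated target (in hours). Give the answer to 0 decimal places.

60 h

C₀ = Dose / Vd = 1830 / 287 = 6.376 mg/L
k = ln2 / t½ = 0.693147 / 41.9 = 0.01654 h⁻¹
t = ln(C₀ / C) / k = ln(6.376 / 2.37) / 0.01654
  = ln(2.690) / 0.01654 = 0.9895 / 0.01654 = 59.82 h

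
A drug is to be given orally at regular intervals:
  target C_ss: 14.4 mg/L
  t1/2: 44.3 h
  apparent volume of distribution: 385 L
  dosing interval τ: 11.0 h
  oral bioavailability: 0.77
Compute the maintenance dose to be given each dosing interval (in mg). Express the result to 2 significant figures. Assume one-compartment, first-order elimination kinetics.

k = ln2 / t½ = 0.693147 / 44.3 = 0.01565 h⁻¹
CL = k × Vd = 0.01565 × 385 = 6.025 L/h
At steady state, F × (Dose/τ) = Css × CL.
Dose = Css × CL × τ / F = 14.4 × 6.025 × 11.0 / 0.77 = 1239 mg

1200 mg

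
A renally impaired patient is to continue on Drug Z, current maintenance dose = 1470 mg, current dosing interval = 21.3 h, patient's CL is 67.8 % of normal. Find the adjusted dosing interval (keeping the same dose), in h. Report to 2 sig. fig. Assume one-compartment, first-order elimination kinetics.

31 h

To keep the same average steady-state level, dosing rate must scale with clearance.
CL ratio = 67.8 / 100 = 0.6780
New interval (same dose) = 21.3 / 0.6780 = 31.42 h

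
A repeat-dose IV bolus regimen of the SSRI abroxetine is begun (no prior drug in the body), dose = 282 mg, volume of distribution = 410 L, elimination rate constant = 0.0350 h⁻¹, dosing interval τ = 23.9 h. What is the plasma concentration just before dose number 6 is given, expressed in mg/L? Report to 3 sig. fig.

C₀ per dose = Dose / Vd = 282 / 410 = 0.6878 mg/L
Fraction remaining after one interval: r = e^(−kτ) = e^(−0.03500 × 23.9) = 0.4332
Before dose 6, 5 doses have been given (aged 1τ, 2τ, 3τ, 4τ, 5τ).
C_trough = C₀ × (r + r² + … + r^5) = C₀ × r(1−r^5)/(1−r)
        = 0.6878 × 0.4332 × (1 − 0.01526) / (1 − 0.4332) = 0.5177 mg/L

0.518 mg/L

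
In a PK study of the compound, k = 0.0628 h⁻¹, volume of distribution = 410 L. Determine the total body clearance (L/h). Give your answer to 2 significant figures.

26 L/h

CL = k × Vd = 0.0628 × 410 = 25.75 L/h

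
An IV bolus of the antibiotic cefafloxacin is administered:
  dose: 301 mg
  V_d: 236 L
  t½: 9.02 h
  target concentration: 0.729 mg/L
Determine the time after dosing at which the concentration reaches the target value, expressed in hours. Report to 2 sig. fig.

C₀ = Dose / Vd = 301.0 / 236 = 1.275 mg/L
k = ln2 / t½ = 0.693147 / 9.02 = 0.07685 h⁻¹
t = ln(C₀ / C) / k = ln(1.275 / 0.729) / 0.07685
  = ln(1.749) / 0.07685 = 0.5590 / 0.07685 = 7.274 h

7.3 h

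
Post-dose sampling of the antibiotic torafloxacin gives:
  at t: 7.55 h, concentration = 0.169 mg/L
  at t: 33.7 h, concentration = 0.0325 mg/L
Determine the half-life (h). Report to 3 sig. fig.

k = ln(C₁/C₂) / (t₂ − t₁) = ln(0.169/0.0325) / (33.7 − 7.55)
  = 1.649 / 26.15 = 0.06306 h⁻¹
t½ = ln2 / k = 0.693147 / 0.06306 = 10.99 h

11.0 h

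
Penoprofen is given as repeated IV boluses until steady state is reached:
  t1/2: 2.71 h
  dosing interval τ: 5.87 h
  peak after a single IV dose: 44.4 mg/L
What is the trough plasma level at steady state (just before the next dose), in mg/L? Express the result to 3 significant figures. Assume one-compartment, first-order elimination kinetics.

12.7 mg/L

k = ln2 / t½ = 0.693147 / 2.71 = 0.2558 h⁻¹
e^(−kτ) = e^(−0.2558 × 5.87) = 0.2228
Accumulation ratio R = 1 / (1 − e^(−kτ)) = 1 / (1 − 0.2228) = 1.287
Steady-state trough = C₀ × R × e^(−kτ) = 44.4 × 1.287 × 0.2228 = 12.73 mg/L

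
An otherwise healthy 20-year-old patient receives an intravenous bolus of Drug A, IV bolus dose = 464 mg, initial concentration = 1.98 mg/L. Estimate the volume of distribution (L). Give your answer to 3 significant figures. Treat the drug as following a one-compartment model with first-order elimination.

234 L

Vd = Dose / C₀ = 464.0 / 1.98 = 234.3 L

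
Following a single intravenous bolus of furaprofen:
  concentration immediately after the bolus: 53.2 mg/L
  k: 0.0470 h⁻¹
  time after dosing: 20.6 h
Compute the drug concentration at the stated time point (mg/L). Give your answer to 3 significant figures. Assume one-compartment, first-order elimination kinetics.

C = C₀ · e^(−k·t) = 53.20 × e^(−0.04700 × 20.6)
  = 53.20 × 0.3798 = 20.21 mg/L

20.2 mg/L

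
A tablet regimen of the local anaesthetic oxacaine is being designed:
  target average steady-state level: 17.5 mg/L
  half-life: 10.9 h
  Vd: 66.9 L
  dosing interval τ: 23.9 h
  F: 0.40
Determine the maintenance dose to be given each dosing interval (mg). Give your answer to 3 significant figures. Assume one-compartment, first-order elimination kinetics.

k = ln2 / t½ = 0.693147 / 10.9 = 0.06359 h⁻¹
CL = k × Vd = 0.06359 × 66.9 = 4.254 L/h
At steady state, F × (Dose/τ) = Css × CL.
Dose = Css × CL × τ / F = 17.5 × 4.254 × 23.9 / 0.40 = 4448 mg

4450 mg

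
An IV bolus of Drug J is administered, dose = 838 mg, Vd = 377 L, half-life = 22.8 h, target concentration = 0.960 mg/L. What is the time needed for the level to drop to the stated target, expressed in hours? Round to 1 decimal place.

C₀ = Dose / Vd = 838.0 / 377 = 2.223 mg/L
k = ln2 / t½ = 0.693147 / 22.8 = 0.03040 h⁻¹
t = ln(C₀ / C) / k = ln(2.223 / 0.960) / 0.03040
  = ln(2.316) / 0.03040 = 0.8398 / 0.03040 = 27.63 h

27.6 h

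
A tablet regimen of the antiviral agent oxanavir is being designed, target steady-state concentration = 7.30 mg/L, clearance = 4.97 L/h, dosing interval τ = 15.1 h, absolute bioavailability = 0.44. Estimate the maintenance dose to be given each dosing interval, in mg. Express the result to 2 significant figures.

1200 mg

At steady state, F × (Dose/τ) = Css × CL.
Dose = Css × CL × τ / F = 7.30 × 4.970 × 15.1 / 0.44 = 1245 mg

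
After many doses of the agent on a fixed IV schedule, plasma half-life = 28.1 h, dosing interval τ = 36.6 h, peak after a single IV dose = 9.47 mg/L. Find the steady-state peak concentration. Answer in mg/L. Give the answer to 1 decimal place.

15.9 mg/L

k = ln2 / t½ = 0.693147 / 28.1 = 0.02467 h⁻¹
e^(−kτ) = e^(−0.02467 × 36.6) = 0.4054
Accumulation ratio R = 1 / (1 − e^(−kτ)) = 1 / (1 − 0.4054) = 1.682
Steady-state peak = C₀ × R = 9.47 × 1.682 = 15.93 mg/L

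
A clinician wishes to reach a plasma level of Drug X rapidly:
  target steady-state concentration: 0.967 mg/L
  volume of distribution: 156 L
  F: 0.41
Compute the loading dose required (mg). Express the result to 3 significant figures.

368 mg

LD = Css × Vd / F = 0.967 × 156 / 0.41 = 367.9 mg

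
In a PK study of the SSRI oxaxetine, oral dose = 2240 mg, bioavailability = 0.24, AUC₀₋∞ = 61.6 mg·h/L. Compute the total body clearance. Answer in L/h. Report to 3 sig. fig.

CL = F·Dose / AUC = 0.24 × 2240 / 61.6 = 8.727 L/h

8.73 L/h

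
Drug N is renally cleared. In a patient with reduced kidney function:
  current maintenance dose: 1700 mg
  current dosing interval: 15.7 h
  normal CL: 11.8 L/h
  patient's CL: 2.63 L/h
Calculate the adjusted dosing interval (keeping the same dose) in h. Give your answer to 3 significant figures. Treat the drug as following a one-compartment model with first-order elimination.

70.4 h

To keep the same average steady-state level, dosing rate must scale with clearance.
CL ratio = 2.63 / 11.8 = 0.2229
New interval (same dose) = 15.7 / 0.2229 = 70.44 h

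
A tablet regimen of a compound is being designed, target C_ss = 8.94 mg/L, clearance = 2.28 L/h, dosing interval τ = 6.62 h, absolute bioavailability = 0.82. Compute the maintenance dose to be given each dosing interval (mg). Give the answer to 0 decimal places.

165 mg

At steady state, F × (Dose/τ) = Css × CL.
Dose = Css × CL × τ / F = 8.94 × 2.280 × 6.62 / 0.82 = 164.6 mg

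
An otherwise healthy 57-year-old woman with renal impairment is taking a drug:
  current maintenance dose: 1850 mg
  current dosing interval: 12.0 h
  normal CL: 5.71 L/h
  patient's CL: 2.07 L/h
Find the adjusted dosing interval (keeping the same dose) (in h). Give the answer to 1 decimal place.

33.1 h

To keep the same average steady-state level, dosing rate must scale with clearance.
CL ratio = 2.07 / 5.71 = 0.3625
New interval (same dose) = 12.0 / 0.3625 = 33.10 h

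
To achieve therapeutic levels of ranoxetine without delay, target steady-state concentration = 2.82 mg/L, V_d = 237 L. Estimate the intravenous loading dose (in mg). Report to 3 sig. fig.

668 mg

LD = Css × Vd = 2.82 × 237 = 668.3 mg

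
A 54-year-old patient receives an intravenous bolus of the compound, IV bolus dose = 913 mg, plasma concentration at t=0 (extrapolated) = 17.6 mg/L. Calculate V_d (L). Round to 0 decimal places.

52 L

Vd = Dose / C₀ = 913.0 / 17.6 = 51.88 L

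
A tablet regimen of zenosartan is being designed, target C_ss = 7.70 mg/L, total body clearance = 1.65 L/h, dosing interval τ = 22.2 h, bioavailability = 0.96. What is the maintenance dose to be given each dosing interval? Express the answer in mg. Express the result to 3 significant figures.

At steady state, F × (Dose/τ) = Css × CL.
Dose = Css × CL × τ / F = 7.70 × 1.650 × 22.2 / 0.96 = 293.8 mg

294 mg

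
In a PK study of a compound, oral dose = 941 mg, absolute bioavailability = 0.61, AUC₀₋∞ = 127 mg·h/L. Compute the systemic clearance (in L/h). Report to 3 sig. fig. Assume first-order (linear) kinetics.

CL = F·Dose / AUC = 0.61 × 941 / 127 = 4.520 L/h

4.52 L/h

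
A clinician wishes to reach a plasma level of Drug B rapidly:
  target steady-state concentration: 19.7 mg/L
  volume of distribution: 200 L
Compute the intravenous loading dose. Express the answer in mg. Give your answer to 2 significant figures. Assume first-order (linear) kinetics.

3900 mg

LD = Css × Vd = 19.7 × 200 = 3940 mg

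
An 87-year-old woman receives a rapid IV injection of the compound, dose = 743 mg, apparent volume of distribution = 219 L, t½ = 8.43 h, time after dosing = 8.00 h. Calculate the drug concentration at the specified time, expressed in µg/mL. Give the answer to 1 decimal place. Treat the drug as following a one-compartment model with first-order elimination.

1.8 µg/mL

C₀ = Dose / Vd = 743.0 / 219 = 3.393 mg/L
k = ln2 / t½ = 0.693147 / 8.43 = 0.08222 h⁻¹
C = C₀ · e^(−k·t) = 3.393 × e^(−0.08222 × 8.00)
  = 3.393 × 0.5180 = 1.758 mg/L
(1.758 mg/L = 1.758 µg/mL)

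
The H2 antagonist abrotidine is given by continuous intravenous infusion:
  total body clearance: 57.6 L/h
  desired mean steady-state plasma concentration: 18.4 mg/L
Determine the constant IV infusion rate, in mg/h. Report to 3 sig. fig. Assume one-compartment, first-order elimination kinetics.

1060 mg/h

At steady state, infusion rate R₀ = Css × CL = 18.4 × 57.60 = 1060 mg/h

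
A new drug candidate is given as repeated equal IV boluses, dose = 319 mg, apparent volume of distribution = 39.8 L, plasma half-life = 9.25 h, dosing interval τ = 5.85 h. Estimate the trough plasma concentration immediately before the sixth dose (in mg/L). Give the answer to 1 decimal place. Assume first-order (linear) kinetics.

C₀ per dose = Dose / Vd = 319 / 39.8 = 8.015 mg/L
k = ln2 / t½ = 0.693147 / 9.25 = 0.07493 h⁻¹
Fraction remaining after one interval: r = e^(−kτ) = e^(−0.07493 × 5.85) = 0.6451
Before dose 6, 5 doses have been given (aged 1τ, 2τ, 3τ, 4τ, 5τ).
C_trough = C₀ × (r + r² + … + r^5) = C₀ × r(1−r^5)/(1−r)
        = 8.015 × 0.6451 × (1 − 0.1117) / (1 − 0.6451) = 12.94 mg/L

12.9 mg/L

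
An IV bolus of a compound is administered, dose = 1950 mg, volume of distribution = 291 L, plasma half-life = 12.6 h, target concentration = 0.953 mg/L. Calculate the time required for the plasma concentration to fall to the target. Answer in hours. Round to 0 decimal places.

C₀ = Dose / Vd = 1950 / 291 = 6.701 mg/L
k = ln2 / t½ = 0.693147 / 12.6 = 0.05501 h⁻¹
t = ln(C₀ / C) / k = ln(6.701 / 0.953) / 0.05501
  = ln(7.031) / 0.05501 = 1.950 / 0.05501 = 35.45 h

35 h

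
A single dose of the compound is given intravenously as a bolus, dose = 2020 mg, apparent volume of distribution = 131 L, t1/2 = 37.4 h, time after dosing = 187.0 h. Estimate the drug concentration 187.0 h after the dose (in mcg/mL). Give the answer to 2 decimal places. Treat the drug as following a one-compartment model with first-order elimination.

C₀ = Dose / Vd = 2020 / 131 = 15.42 mg/L
k = ln2 / t½ = 0.693147 / 37.4 = 0.01853 h⁻¹
t / t½ = 187.0 / 37.4 = 5 half-lives
C = C₀ × (1/2)^5 = 15.42 × 0.03125 = 0.4819 mg/L
(0.4819 mg/L = 0.4819 mcg/mL)

0.48 mcg/mL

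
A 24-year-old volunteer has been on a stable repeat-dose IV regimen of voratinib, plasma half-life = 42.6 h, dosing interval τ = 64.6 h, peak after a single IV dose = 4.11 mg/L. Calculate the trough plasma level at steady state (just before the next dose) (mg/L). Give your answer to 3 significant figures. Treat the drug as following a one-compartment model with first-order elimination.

k = ln2 / t½ = 0.693147 / 42.6 = 0.01627 h⁻¹
e^(−kτ) = e^(−0.01627 × 64.6) = 0.3496
Accumulation ratio R = 1 / (1 − e^(−kτ)) = 1 / (1 − 0.3496) = 1.538
Steady-state trough = C₀ × R × e^(−kτ) = 4.11 × 1.538 × 0.3496 = 2.210 mg/L

2.21 mg/L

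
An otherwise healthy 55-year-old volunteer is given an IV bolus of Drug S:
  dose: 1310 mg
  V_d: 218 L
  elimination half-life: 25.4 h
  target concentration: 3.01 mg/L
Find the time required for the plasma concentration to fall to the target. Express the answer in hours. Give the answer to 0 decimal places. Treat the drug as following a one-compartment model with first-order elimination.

25 h

C₀ = Dose / Vd = 1310 / 218 = 6.009 mg/L
k = ln2 / t½ = 0.693147 / 25.4 = 0.02729 h⁻¹
t = ln(C₀ / C) / k = ln(6.009 / 3.01) / 0.02729
  = ln(1.996) / 0.02729 = 0.6911 / 0.02729 = 25.32 h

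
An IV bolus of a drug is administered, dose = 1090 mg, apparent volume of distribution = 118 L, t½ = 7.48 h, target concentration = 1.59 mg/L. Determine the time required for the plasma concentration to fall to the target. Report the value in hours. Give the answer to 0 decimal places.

19 h

C₀ = Dose / Vd = 1090 / 118 = 9.237 mg/L
k = ln2 / t½ = 0.693147 / 7.48 = 0.09267 h⁻¹
t = ln(C₀ / C) / k = ln(9.237 / 1.59) / 0.09267
  = ln(5.809) / 0.09267 = 1.759 / 0.09267 = 18.98 h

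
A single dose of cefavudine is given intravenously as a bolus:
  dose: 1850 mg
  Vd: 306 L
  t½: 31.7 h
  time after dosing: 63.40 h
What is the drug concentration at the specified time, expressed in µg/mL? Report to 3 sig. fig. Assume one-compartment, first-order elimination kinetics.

1.51 µg/mL

C₀ = Dose / Vd = 1850 / 306 = 6.046 mg/L
k = ln2 / t½ = 0.693147 / 31.7 = 0.02187 h⁻¹
t / t½ = 63.40 / 31.7 = 2 half-lives
C = C₀ × (1/2)^2 = 6.046 × 0.2500 = 1.512 mg/L
(1.512 mg/L = 1.512 µg/mL)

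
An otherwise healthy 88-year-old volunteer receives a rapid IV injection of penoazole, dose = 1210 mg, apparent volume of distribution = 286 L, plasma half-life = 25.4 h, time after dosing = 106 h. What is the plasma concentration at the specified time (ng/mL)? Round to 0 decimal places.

235 ng/mL

C₀ = Dose / Vd = 1210 / 286 = 4.231 mg/L
k = ln2 / t½ = 0.693147 / 25.4 = 0.02729 h⁻¹
C = C₀ · e^(−k·t) = 4.231 × e^(−0.02729 × 106)
  = 4.231 × 0.05542 = 0.2345 mg/L
Convert: 0.2345 mg/L × 1000 = 234.5 ng/mL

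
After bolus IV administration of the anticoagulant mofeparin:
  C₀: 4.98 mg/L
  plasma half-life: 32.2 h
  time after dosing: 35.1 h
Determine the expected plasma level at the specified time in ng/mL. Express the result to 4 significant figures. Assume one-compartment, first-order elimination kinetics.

k = ln2 / t½ = 0.693147 / 32.2 = 0.02153 h⁻¹
C = C₀ · e^(−k·t) = 4.980 × e^(−0.02153 × 35.1)
  = 4.980 × 0.4697 = 2.339 mg/L
Convert: 2.339 mg/L × 1000 = 2339 ng/mL

2339 ng/mL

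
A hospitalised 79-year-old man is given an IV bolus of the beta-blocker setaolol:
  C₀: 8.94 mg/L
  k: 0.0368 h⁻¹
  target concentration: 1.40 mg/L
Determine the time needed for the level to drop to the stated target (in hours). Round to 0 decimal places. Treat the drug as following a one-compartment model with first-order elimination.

50 h

t = ln(C₀ / C) / k = ln(8.940 / 1.40) / 0.03680
  = ln(6.386) / 0.03680 = 1.854 / 0.03680 = 50.38 h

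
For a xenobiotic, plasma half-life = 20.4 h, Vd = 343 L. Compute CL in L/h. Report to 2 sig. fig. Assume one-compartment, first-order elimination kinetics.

12 L/h

k = ln2 / t½ = 0.693147 / 20.4 = 0.03398 h⁻¹
CL = k × Vd = 0.03398 × 343 = 11.66 L/h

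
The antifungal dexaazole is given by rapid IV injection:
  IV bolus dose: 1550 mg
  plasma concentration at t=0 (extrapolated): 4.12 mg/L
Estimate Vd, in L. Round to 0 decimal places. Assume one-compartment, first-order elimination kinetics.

376 L

Vd = Dose / C₀ = 1550 / 4.12 = 376.2 L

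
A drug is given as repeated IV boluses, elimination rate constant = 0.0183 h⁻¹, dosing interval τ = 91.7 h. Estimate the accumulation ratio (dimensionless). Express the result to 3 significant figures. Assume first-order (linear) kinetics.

1.23

e^(−kτ) = e^(−0.01830 × 91.7) = 0.1867
Accumulation ratio R = 1 / (1 − e^(−kτ)) = 1 / (1 − 0.1867) = 1.230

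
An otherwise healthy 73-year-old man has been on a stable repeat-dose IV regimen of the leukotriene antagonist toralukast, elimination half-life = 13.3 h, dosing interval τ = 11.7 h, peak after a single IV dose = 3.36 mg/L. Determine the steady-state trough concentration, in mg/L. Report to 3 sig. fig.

4.00 mg/L

k = ln2 / t½ = 0.693147 / 13.3 = 0.05212 h⁻¹
e^(−kτ) = e^(−0.05212 × 11.7) = 0.5435
Accumulation ratio R = 1 / (1 − e^(−kτ)) = 1 / (1 − 0.5435) = 2.191
Steady-state trough = C₀ × R × e^(−kτ) = 3.36 × 2.191 × 0.5435 = 4.001 mg/L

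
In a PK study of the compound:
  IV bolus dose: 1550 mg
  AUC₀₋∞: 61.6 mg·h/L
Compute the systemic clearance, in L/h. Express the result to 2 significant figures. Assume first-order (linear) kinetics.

25 L/h

CL = Dose / AUC = 1550 / 61.6 = 25.16 L/h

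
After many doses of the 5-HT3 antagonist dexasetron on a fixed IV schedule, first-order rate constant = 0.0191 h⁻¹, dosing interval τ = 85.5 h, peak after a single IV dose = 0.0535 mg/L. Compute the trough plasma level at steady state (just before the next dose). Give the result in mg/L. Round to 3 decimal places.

e^(−kτ) = e^(−0.01910 × 85.5) = 0.1953
Accumulation ratio R = 1 / (1 − e^(−kτ)) = 1 / (1 − 0.1953) = 1.243
Steady-state trough = C₀ × R × e^(−kτ) = 0.0535 × 1.243 × 0.1953 = 0.01299 mg/L

0.013 mg/L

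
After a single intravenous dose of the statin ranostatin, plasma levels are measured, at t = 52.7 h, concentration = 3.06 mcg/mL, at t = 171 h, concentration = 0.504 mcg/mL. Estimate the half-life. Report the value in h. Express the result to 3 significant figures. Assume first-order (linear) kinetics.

k = ln(C₁/C₂) / (t₂ − t₁) = ln(3.06/0.504) / (171 − 52.7)
  = 1.804 / 118.3 = 0.01525 h⁻¹
t½ = ln2 / k = 0.693147 / 0.01525 = 45.45 h

45.5 h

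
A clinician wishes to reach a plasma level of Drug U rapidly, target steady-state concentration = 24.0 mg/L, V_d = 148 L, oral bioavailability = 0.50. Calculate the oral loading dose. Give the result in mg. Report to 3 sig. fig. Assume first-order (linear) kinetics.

7100 mg

LD = Css × Vd / F = 24.0 × 148 / 0.50 = 7104 mg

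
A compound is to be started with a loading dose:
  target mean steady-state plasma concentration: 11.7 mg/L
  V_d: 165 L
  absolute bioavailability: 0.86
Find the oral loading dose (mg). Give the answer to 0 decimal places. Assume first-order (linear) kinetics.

LD = Css × Vd / F = 11.7 × 165 / 0.86 = 2245 mg

2245 mg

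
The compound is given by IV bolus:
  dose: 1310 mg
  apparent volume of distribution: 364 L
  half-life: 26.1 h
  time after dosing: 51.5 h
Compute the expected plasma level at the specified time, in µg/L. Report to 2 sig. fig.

C₀ = Dose / Vd = 1310 / 364 = 3.599 mg/L
k = ln2 / t½ = 0.693147 / 26.1 = 0.02656 h⁻¹
C = C₀ · e^(−k·t) = 3.599 × e^(−0.02656 × 51.5)
  = 3.599 × 0.2547 = 0.9167 mg/L
Convert: 0.9167 mg/L × 1000 = 916.7 µg/L

920 µg/L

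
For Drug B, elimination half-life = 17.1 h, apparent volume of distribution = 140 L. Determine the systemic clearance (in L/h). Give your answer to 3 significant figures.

k = ln2 / t½ = 0.693147 / 17.1 = 0.04053 h⁻¹
CL = k × Vd = 0.04053 × 140 = 5.674 L/h

5.67 L/h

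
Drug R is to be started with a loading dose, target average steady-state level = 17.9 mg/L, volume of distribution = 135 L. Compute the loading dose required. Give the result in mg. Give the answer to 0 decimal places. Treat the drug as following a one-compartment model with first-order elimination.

2417 mg

LD = Css × Vd = 17.9 × 135 = 2417 mg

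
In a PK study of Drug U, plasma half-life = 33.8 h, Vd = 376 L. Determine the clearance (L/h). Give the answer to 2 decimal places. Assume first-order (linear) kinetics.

7.71 L/h

k = ln2 / t½ = 0.693147 / 33.8 = 0.02051 h⁻¹
CL = k × Vd = 0.02051 × 376 = 7.712 L/h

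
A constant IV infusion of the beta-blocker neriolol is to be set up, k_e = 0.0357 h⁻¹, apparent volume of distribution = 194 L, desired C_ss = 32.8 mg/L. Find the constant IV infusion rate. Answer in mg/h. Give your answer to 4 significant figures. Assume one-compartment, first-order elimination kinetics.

CL = k × Vd = 0.03570 × 194 = 6.926 L/h
At steady state, infusion rate R₀ = Css × CL = 32.8 × 6.926 = 227.2 mg/h

227.2 mg/h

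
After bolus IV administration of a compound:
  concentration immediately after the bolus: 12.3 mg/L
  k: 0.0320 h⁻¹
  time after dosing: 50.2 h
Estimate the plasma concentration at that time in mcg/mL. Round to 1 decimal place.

C = C₀ · e^(−k·t) = 12.30 × e^(−0.03200 × 50.2)
  = 12.30 × 0.2006 = 2.467 mg/L
(2.467 mg/L = 2.467 mcg/mL)

2.5 mcg/mL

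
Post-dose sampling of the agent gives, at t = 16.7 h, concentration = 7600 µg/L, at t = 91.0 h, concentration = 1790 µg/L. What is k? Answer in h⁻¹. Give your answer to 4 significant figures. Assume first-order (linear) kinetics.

k = ln(C₁/C₂) / (t₂ − t₁) = ln(7600/1790) / (91.0 − 16.7)
  = 1.446 / 74.30 = 0.01946 h⁻¹

0.01946 h⁻¹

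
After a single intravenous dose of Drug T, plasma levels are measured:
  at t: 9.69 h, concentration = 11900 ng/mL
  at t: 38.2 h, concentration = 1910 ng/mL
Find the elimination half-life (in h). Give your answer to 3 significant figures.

k = ln(C₁/C₂) / (t₂ − t₁) = ln(11900/1910) / (38.2 − 9.69)
  = 1.829 / 28.51 = 0.06415 h⁻¹
t½ = ln2 / k = 0.693147 / 0.06415 = 10.81 h

10.8 h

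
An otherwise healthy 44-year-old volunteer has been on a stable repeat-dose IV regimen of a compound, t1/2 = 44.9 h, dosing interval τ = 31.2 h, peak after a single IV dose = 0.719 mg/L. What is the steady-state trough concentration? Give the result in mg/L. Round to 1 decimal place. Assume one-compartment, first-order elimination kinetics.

k = ln2 / t½ = 0.693147 / 44.9 = 0.01544 h⁻¹
e^(−kτ) = e^(−0.01544 × 31.2) = 0.6177
Accumulation ratio R = 1 / (1 − e^(−kτ)) = 1 / (1 − 0.6177) = 2.616
Steady-state trough = C₀ × R × e^(−kτ) = 0.719 × 2.616 × 0.6177 = 1.162 mg/L

1.2 mg/L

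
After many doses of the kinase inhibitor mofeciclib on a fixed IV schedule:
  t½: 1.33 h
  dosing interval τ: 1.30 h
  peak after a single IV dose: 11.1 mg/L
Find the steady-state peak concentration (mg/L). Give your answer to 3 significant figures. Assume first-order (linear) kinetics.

22.6 mg/L

k = ln2 / t½ = 0.693147 / 1.33 = 0.5212 h⁻¹
e^(−kτ) = e^(−0.5212 × 1.30) = 0.5079
Accumulation ratio R = 1 / (1 − e^(−kτ)) = 1 / (1 − 0.5079) = 2.032
Steady-state peak = C₀ × R = 11.1 × 2.032 = 22.56 mg/L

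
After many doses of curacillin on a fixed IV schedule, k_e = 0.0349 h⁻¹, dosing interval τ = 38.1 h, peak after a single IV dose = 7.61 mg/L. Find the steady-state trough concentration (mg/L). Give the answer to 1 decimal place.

e^(−kτ) = e^(−0.03490 × 38.1) = 0.2646
Accumulation ratio R = 1 / (1 − e^(−kτ)) = 1 / (1 − 0.2646) = 1.360
Steady-state trough = C₀ × R × e^(−kτ) = 7.61 × 1.360 × 0.2646 = 2.739 mg/L

2.7 mg/L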